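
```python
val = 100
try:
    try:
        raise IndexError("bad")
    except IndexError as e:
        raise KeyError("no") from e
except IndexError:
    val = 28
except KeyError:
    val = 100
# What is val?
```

Step-by-step execution trace:
1. Inner try raises IndexError; inner `except IndexError as e` catches it.
2. `raise KeyError(...) from e` raises KeyError (IndexError is attached as __cause__, but only KeyError is active).
3. Outer `except IndexError` does not match KeyError; skipped.
4. Outer `except KeyError` matches → val = 100.
Result: 100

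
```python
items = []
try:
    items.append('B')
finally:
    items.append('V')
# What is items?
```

Step-by-step execution trace:
1. try: `items.append('B')` → items = ['B'].
2. The try body completes without raising.
3. finally always runs: `items.append('V')` → items = ['B', 'V'].
Result: ['B', 'V']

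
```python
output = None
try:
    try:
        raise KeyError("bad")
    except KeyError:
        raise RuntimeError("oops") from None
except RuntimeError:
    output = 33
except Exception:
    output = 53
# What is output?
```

Step-by-step execution trace:
1. Inner try raises KeyError; inner `except KeyError` catches it.
2. `raise RuntimeError(...) from None` raises RuntimeError (from None suppresses __context__, but the active exception is still RuntimeError).
3. Outer `except RuntimeError` matches → output = 33.
4. `except Exception` is not reached.
Result: 33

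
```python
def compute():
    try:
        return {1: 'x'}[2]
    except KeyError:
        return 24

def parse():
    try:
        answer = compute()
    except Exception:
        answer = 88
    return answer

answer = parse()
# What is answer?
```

Step-by-step execution trace:
1. `parse()` calls `compute()`.
2. In compute: `{1: 'x'}[2]` raises KeyError; `except KeyError` catches it → returns 24.
3. In parse: `answer = compute()` → answer = 24. No exception reaches parse.
4. `except Exception` is skipped; parse returns 24.
5. answer = 24.
Result: 24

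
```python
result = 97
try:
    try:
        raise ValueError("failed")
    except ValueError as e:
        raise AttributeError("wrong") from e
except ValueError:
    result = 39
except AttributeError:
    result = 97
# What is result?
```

Step-by-step execution trace:
1. Inner try raises ValueError; inner `except ValueError as e` catches it.
2. `raise AttributeError(...) from e` raises AttributeError (ValueError is attached as __cause__, but only AttributeError is active).
3. Outer `except ValueError` does not match AttributeError; skipped.
4. Outer `except AttributeError` matches → result = 97.
Result: 97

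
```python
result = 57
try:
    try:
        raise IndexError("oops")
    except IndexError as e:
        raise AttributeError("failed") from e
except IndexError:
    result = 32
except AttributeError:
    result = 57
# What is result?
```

Step-by-step execution trace:
1. Inner try raises IndexError; inner `except IndexError as e` catches it.
2. `raise AttributeError(...) from e` raises AttributeError (IndexError is attached as __cause__, but only AttributeError is active).
3. Outer `except IndexError` does not match AttributeError; skipped.
4. Outer `except AttributeError` matches → result = 57.
Result: 57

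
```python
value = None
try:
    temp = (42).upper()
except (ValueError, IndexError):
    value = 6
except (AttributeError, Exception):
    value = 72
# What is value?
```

Step-by-step execution trace:
1. `temp = (42).upper()` raises AttributeError.
2. `except (ValueError, IndexError)` does not match AttributeError; skipped.
3. `except (AttributeError, Exception)` matches (AttributeError is in the tuple) → value = 72.
Result: 72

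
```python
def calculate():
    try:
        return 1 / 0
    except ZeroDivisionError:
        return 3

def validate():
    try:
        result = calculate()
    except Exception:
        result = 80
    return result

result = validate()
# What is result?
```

Step-by-step execution trace:
1. `validate()` calls `calculate()`.
2. In calculate: `1 / 0` raises ZeroDivisionError; `except ZeroDivisionError` catches it → returns 3.
3. In validate: `result = calculate()` → result = 3. No exception reaches validate.
4. `except Exception` is skipped; validate returns 3.
5. result = 3.
Result: 3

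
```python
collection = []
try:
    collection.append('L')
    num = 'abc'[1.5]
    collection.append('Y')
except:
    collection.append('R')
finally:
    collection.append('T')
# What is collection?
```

Step-by-step execution trace:
1. try: `collection.append('L')` → collection = ['L'].
2. `num = 'abc'[1.5]` raises TypeError; `collection.append('Y')` is not reached.
3. bare `except` matches → `collection.append('R')` → collection = ['L', 'R'].
4. finally always runs: `collection.append('T')` → collection = ['L', 'R', 'T'].
Result: ['L', 'R', 'T']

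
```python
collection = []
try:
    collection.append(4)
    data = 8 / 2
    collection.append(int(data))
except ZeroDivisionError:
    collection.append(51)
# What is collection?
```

Step-by-step execution trace:
1. try: `collection.append(4)` → collection = [4].
2. `data = 8 / 2` → data = 4.0. No exception raised.
3. `collection.append(int(data))` → collection = [4, 4].
4. `except ZeroDivisionError` is skipped (no exception was raised).
Result: [4, 4]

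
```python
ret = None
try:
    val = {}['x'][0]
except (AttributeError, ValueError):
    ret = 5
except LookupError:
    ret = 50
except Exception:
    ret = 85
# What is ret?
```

Step-by-step execution trace:
1. `val = {}['x'][0]` raises KeyError.
2. `except (AttributeError, ValueError)` does not match KeyError; skipped.
3. `except LookupError` matches (KeyError is a subclass of LookupError) → ret = 50.
4. `except Exception` is not reached.
Result: 50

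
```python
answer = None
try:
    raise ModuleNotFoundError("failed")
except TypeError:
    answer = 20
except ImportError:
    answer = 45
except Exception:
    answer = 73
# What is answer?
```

Step-by-step execution trace:
1. `raise ModuleNotFoundError(...)` raises ModuleNotFoundError.
2. `except TypeError` does not match (ModuleNotFoundError is not a subclass of TypeError); skipped.
3. `except ImportError` matches (ModuleNotFoundError is a subclass of ImportError) → answer = 45.
4. `except Exception` is not reached.
Result: 45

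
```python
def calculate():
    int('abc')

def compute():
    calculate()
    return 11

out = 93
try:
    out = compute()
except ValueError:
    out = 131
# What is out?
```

Step-by-step execution trace:
1. out starts at 93.
2. try: `compute()` calls `calculate()`.
3. `calculate()` evaluates `int('abc')`, which raises ValueError; it propagates through compute (uncaught).
4. `return 11` in compute is not reached; the assignment to out does not complete.
5. `except ValueError` matches → out = 131.
Result: 131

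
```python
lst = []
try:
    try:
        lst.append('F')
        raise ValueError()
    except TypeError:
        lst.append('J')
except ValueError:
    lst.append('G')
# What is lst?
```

Step-by-step execution trace:
1. Inner try: `lst.append('F')` → lst = ['F'].
2. `raise ValueError()` raises ValueError.
3. Inner `except TypeError` does not match ValueError; exception propagates to outer try.
4. Outer `except ValueError` matches → `lst.append('G')` → lst = ['F', 'G'].
Result: ['F', 'G']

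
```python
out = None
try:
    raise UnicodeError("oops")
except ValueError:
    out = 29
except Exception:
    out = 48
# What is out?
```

Step-by-step execution trace:
1. `raise UnicodeError(...)` raises UnicodeError.
2. `except ValueError` matches (UnicodeError is a subclass of ValueError) → out = 29.
3. `except Exception` is not reached.
Result: 29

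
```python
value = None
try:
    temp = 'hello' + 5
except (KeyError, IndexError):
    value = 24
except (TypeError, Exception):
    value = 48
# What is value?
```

Step-by-step execution trace:
1. `temp = 'hello' + 5` raises TypeError.
2. `except (KeyError, IndexError)` does not match TypeError; skipped.
3. `except (TypeError, Exception)` matches (TypeError is in the tuple) → value = 48.
Result: 48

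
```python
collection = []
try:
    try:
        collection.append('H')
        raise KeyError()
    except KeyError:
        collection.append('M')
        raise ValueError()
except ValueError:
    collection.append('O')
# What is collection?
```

Step-by-step execution trace:
1. Inner try: `collection.append('H')` → collection = ['H'].
2. `raise KeyError()` raises KeyError.
3. Inner `except KeyError` matches → `collection.append('M')` → collection = ['H', 'M'].
4. `raise ValueError()` raises ValueError; propagates to outer try.
5. Outer `except ValueError` matches → `collection.append('O')` → collection = ['H', 'M', 'O'].
Result: ['H', 'M', 'O']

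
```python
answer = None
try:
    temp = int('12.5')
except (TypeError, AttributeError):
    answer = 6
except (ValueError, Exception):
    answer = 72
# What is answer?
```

Step-by-step execution trace:
1. `temp = int('12.5')` raises ValueError.
2. `except (TypeError, AttributeError)` does not match ValueError; skipped.
3. `except (ValueError, Exception)` matches (ValueError is in the tuple) → answer = 72.
Result: 72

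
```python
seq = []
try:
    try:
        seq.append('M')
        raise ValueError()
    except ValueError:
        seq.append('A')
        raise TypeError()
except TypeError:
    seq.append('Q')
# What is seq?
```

Step-by-step execution trace:
1. Inner try: `seq.append('M')` → seq = ['M'].
2. `raise ValueError()` raises ValueError.
3. Inner `except ValueError` matches → `seq.append('A')` → seq = ['M', 'A'].
4. `raise TypeError()` raises TypeError; propagates to outer try.
5. Outer `except TypeError` matches → `seq.append('Q')` → seq = ['M', 'A', 'Q'].
Result: ['M', 'A', 'Q']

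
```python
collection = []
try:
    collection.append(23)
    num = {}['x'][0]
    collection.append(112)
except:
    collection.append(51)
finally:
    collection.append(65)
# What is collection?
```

Step-by-step execution trace:
1. try: `collection.append(23)` → collection = [23].
2. `num = {}['x'][0]` raises KeyError; `collection.append(112)` is not reached.
3. bare `except` matches → `collection.append(51)` → collection = [23, 51].
4. finally always runs: `collection.append(65)` → collection = [23, 51, 65].
Result: [23, 51, 65]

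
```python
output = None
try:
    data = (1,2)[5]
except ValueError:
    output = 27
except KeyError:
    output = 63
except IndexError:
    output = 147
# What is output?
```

Step-by-step execution trace:
1. `data = (1,2)[5]` raises IndexError.
2. `except ValueError` does not match IndexError; skipped.
3. `except KeyError` does not match IndexError; skipped.
4. `except IndexError` matches → output = 147.
Result: 147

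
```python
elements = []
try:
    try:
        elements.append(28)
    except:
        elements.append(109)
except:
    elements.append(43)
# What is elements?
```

Step-by-step execution trace:
1. Inner try: `elements.append(28)` → elements = [28]. No exception raised.
2. Inner `except` is skipped.
3. Inner try completes normally; outer `except` is skipped.
Result: [28]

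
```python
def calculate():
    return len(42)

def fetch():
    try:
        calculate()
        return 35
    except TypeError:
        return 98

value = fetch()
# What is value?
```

Step-by-step execution trace:
1. `fetch()` calls `calculate()`.
2. `calculate()` evaluates `len(42)`, which raises TypeError; it propagates to the caller.
3. `return 35` is not reached.
4. `except TypeError` in fetch matches → returns 98.
5. value = 98.
Result: 98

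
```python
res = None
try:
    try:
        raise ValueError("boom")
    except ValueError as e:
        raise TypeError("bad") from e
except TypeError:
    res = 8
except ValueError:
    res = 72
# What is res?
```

Step-by-step execution trace:
1. Inner try raises ValueError; inner `except ValueError as e` catches it.
2. `raise TypeError(...) from e` raises TypeError (ValueError is attached as __cause__, but only TypeError is active).
3. Outer `except TypeError` matches → res = 8.
4. `except ValueError` is not reached.
Result: 8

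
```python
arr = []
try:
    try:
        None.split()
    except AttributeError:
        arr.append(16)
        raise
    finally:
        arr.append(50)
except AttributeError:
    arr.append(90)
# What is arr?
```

Step-by-step execution trace:
1. Inner try: `None.split()` raises AttributeError.
2. Inner `except AttributeError` matches → `arr.append(16)` → arr = [16].
3. bare `raise` re-raises AttributeError.
4. Inner `finally` runs during unwinding: `arr.append(50)` → arr = [16, 50].
5. Outer `except AttributeError` matches → `arr.append(90)` → arr = [16, 50, 90].
Result: [16, 50, 90]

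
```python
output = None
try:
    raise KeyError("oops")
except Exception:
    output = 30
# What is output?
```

Step-by-step execution trace:
1. `raise KeyError(...)` raises KeyError.
2. `except Exception` matches (KeyError is a subclass of Exception) → output = 30.
Result: 30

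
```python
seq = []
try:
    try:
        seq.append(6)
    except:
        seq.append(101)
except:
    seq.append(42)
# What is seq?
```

Step-by-step execution trace:
1. Inner try: `seq.append(6)` → seq = [6]. No exception raised.
2. Inner `except` is skipped.
3. Inner try completes normally; outer `except` is skipped.
Result: [6]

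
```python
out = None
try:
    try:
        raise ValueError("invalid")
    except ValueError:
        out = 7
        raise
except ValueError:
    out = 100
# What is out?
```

Step-by-step execution trace:
1. Inner try: `raise ValueError("invalid")` raises ValueError.
2. Inner `except ValueError` matches → out = 7.
3. bare `raise` re-raises the same ValueError.
4. Outer `except ValueError` matches → out = 100.
Result: 100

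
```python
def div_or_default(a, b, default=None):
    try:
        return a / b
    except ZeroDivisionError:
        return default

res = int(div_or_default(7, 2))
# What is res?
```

Step-by-step execution trace:
1. `div_or_default(7, 2)` enters try: `return 7 / 2` → returns 3.5. No exception raised.
2. `except ZeroDivisionError` is skipped.
3. `int(3.5)` → 3 → res = 3.
Result: 3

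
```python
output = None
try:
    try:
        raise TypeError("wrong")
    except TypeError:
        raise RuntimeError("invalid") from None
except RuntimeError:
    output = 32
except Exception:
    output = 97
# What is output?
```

Step-by-step execution trace:
1. Inner try raises TypeError; inner `except TypeError` catches it.
2. `raise RuntimeError(...) from None` raises RuntimeError (from None suppresses __context__, but the active exception is still RuntimeError).
3. Outer `except RuntimeError` matches → output = 32.
4. `except Exception` is not reached.
Result: 32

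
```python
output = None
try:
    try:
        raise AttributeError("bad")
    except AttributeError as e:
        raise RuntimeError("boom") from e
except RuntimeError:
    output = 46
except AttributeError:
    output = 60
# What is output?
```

Step-by-step execution trace:
1. Inner try raises AttributeError; inner `except AttributeError as e` catches it.
2. `raise RuntimeError(...) from e` raises RuntimeError (AttributeError is attached as __cause__, but only RuntimeError is active).
3. Outer `except RuntimeError` matches → output = 46.
4. `except AttributeError` is not reached.
Result: 46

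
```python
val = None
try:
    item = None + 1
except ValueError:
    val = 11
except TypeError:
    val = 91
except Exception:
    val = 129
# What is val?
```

Step-by-step execution trace:
1. `item = None + 1` raises TypeError.
2. `except ValueError` does not match TypeError; skipped.
3. `except TypeError` matches → val = 91.
4. Remaining except clauses are skipped.
Result: 91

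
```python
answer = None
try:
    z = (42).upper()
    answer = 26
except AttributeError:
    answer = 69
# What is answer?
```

Step-by-step execution trace:
1. `z = (42).upper()` raises AttributeError.
2. `answer = 26` is not reached.
3. `except AttributeError` matches → answer = 69.
Result: 69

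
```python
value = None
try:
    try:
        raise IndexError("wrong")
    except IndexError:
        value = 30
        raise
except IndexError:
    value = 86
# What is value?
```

Step-by-step execution trace:
1. Inner try: `raise IndexError("wrong")` raises IndexError.
2. Inner `except IndexError` matches → value = 30.
3. bare `raise` re-raises the same IndexError.
4. Outer `except IndexError` matches → value = 86.
Result: 86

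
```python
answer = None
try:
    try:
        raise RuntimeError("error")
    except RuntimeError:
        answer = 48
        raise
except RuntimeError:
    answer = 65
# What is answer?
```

Step-by-step execution trace:
1. Inner try: `raise RuntimeError("error")` raises RuntimeError.
2. Inner `except RuntimeError` matches → answer = 48.
3. bare `raise` re-raises the same RuntimeError.
4. Outer `except RuntimeError` matches → answer = 65.
Result: 65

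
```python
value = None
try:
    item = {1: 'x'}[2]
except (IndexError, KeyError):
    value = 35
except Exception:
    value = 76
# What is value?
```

Step-by-step execution trace:
1. `item = {1: 'x'}[2]` raises KeyError.
2. `except (IndexError, KeyError)` matches (KeyError is in the tuple) → value = 35.
3. `except Exception` is not reached.
Result: 35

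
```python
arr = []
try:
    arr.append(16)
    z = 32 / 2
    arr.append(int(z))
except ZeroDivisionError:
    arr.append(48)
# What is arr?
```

Step-by-step execution trace:
1. try: `arr.append(16)` → arr = [16].
2. `z = 32 / 2` → z = 16.0. No exception raised.
3. `arr.append(int(z))` → arr = [16, 16].
4. `except ZeroDivisionError` is skipped (no exception was raised).
Result: [16, 16]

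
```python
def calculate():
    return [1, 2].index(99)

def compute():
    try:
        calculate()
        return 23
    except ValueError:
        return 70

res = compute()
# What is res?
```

Step-by-step execution trace:
1. `compute()` calls `calculate()`.
2. `calculate()` evaluates `[1, 2].index(99)`, which raises ValueError; it propagates to the caller.
3. `return 23` is not reached.
4. `except ValueError` in compute matches → returns 70.
5. res = 70.
Result: 70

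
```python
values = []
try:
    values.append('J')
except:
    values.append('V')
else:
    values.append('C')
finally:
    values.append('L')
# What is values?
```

Step-by-step execution trace:
1. try: `values.append('J')` → values = ['J']. No exception raised.
2. `except` is skipped.
3. `else` runs: `values.append('C')` → values = ['J', 'C'].
4. `finally` always runs: `values.append('L')` → values = ['J', 'C', 'L'].
Result: ['J', 'C', 'L']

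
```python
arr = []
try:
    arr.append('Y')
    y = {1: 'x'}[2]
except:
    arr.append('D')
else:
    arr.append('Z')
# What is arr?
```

Step-by-step execution trace:
1. try: `arr.append('Y')` → arr = ['Y'].
2. `y = {1: 'x'}[2]` raises KeyError.
3. bare `except` matches → `arr.append('D')` → arr = ['Y', 'D'].
4. `else` is skipped (an exception was raised).
Result: ['Y', 'D']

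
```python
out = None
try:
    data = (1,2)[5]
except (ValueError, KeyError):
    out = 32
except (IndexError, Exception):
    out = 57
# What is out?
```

Step-by-step execution trace:
1. `data = (1,2)[5]` raises IndexError.
2. `except (ValueError, KeyError)` does not match IndexError; skipped.
3. `except (IndexError, Exception)` matches (IndexError is in the tuple) → out = 57.
Result: 57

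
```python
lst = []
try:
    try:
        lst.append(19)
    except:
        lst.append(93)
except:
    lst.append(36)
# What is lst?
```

Step-by-step execution trace:
1. Inner try: `lst.append(19)` → lst = [19]. No exception raised.
2. Inner `except` is skipped.
3. Inner try completes normally; outer `except` is skipped.
Result: [19]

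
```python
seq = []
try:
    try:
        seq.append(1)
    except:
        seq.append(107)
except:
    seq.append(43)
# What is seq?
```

Step-by-step execution trace:
1. Inner try: `seq.append(1)` → seq = [1]. No exception raised.
2. Inner `except` is skipped.
3. Inner try completes normally; outer `except` is skipped.
Result: [1]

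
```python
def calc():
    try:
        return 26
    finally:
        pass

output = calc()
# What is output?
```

Step-by-step execution trace:
1. `calc()` enters try: `return 26` sets pending return value 26.
2. Before returning, `finally: pass` runs (no effect).
3. calc() returns 26 → output = 26.
Result: 26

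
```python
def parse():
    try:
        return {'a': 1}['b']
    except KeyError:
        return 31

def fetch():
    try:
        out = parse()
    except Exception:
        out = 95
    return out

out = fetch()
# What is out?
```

Step-by-step execution trace:
1. `fetch()` calls `parse()`.
2. In parse: `{'a': 1}['b']` raises KeyError; `except KeyError` catches it → returns 31.
3. In fetch: `out = parse()` → out = 31. No exception reaches fetch.
4. `except Exception` is skipped; fetch returns 31.
5. out = 31.
Result: 31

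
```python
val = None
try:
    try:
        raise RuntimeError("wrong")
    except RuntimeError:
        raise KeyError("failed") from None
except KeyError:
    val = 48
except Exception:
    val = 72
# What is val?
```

Step-by-step execution trace:
1. Inner try raises RuntimeError; inner `except RuntimeError` catches it.
2. `raise KeyError(...) from None` raises KeyError (from None suppresses __context__, but the active exception is still KeyError).
3. Outer `except KeyError` matches → val = 48.
4. `except Exception` is not reached.
Result: 48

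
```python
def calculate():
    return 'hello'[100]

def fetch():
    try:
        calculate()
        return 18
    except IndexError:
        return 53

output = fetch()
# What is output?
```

Step-by-step execution trace:
1. `fetch()` calls `calculate()`.
2. `calculate()` evaluates `'hello'[100]`, which raises IndexError; it propagates to the caller.
3. `return 18` is not reached.
4. `except IndexError` in fetch matches → returns 53.
5. output = 53.
Result: 53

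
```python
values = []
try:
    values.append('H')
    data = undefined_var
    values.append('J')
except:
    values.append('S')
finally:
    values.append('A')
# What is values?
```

Step-by-step execution trace:
1. try: `values.append('H')` → values = ['H'].
2. `data = undefined_var` raises NameError; `values.append('J')` is not reached.
3. bare `except` matches → `values.append('S')` → values = ['H', 'S'].
4. finally always runs: `values.append('A')` → values = ['H', 'S', 'A'].
Result: ['H', 'S', 'A']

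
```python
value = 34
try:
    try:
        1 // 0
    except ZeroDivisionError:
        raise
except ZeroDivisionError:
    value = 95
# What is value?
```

Step-by-step execution trace:
1. Inner try: `1 // 0` raises ZeroDivisionError.
2. Inner `except ZeroDivisionError` matches; bare `raise` re-raises the same ZeroDivisionError.
3. Outer `except ZeroDivisionError` matches → value = 95.
Result: 95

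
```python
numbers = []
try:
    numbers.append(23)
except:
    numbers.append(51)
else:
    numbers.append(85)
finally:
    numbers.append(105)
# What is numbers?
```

Step-by-step execution trace:
1. try: `numbers.append(23)` → numbers = [23]. No exception raised.
2. `except` is skipped.
3. `else` runs: `numbers.append(85)` → numbers = [23, 85].
4. `finally` always runs: `numbers.append(105)` → numbers = [23, 85, 105].
Result: [23, 85, 105]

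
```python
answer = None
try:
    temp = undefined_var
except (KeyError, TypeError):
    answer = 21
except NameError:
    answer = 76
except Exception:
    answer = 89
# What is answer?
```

Step-by-step execution trace:
1. `temp = undefined_var` raises NameError.
2. `except (KeyError, TypeError)` does not match NameError; skipped.
3. `except NameError` matches (exact type match) → answer = 76.
4. `except Exception` is not reached.
Result: 76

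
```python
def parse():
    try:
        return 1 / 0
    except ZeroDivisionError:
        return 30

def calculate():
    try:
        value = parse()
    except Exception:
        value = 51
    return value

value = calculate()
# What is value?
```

Step-by-step execution trace:
1. `calculate()` calls `parse()`.
2. In parse: `1 / 0` raises ZeroDivisionError; `except ZeroDivisionError` catches it → returns 30.
3. In calculate: `value = parse()` → value = 30. No exception reaches calculate.
4. `except Exception` is skipped; calculate returns 30.
5. value = 30.
Result: 30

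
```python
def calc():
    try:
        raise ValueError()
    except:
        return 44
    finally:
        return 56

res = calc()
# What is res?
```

Step-by-step execution trace:
1. `calc()` enters try: `raise ValueError()` raises ValueError.
2. bare `except` matches → `return 44` sets pending return value 44.
3. Before returning, `finally: return 56` runs and overrides the pending return.
4. calc() returns 56 → res = 56.
Result: 56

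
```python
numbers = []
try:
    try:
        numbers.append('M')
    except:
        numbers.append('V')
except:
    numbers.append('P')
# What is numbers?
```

Step-by-step execution trace:
1. Inner try: `numbers.append('M')` → numbers = ['M']. No exception raised.
2. Inner `except` is skipped.
3. Inner try completes normally; outer `except` is skipped.
Result: ['M']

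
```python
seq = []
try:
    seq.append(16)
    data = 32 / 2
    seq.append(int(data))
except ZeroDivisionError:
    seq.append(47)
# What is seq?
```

Step-by-step execution trace:
1. try: `seq.append(16)` → seq = [16].
2. `data = 32 / 2` → data = 16.0. No exception raised.
3. `seq.append(int(data))` → seq = [16, 16].
4. `except ZeroDivisionError` is skipped (no exception was raised).
Result: [16, 16]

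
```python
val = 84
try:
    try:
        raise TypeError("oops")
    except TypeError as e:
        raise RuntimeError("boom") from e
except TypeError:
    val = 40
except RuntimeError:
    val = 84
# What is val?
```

Step-by-step execution trace:
1. Inner try raises TypeError; inner `except TypeError as e` catches it.
2. `raise RuntimeError(...) from e` raises RuntimeError (TypeError is attached as __cause__, but only RuntimeError is active).
3. Outer `except TypeError` does not match RuntimeError; skipped.
4. Outer `except RuntimeError` matches → val = 84.
Result: 84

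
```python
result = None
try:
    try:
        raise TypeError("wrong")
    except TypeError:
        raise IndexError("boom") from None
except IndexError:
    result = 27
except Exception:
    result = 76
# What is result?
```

Step-by-step execution trace:
1. Inner try raises TypeError; inner `except TypeError` catches it.
2. `raise IndexError(...) from None` raises IndexError (from None suppresses __context__, but the active exception is still IndexError).
3. Outer `except IndexError` matches → result = 27.
4. `except Exception` is not reached.
Result: 27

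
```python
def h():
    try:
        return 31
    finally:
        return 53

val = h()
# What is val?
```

Step-by-step execution trace:
1. `h()` enters try: `return 31` sets pending return value 31.
2. Before returning, `finally: return 53` runs and overrides the pending return.
3. h() returns 53 → val = 53.
Result: 53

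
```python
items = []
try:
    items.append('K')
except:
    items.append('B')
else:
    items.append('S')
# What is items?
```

Step-by-step execution trace:
1. try: `items.append('K')` → items = ['K']. No exception raised.
2. `except` is skipped.
3. `else` runs (try completed without exception): `items.append('S')` → items = ['K', 'S'].
Result: ['K', 'S']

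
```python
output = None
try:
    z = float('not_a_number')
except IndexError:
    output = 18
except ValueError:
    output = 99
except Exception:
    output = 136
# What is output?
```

Step-by-step execution trace:
1. `z = float('not_a_number')` raises ValueError.
2. `except IndexError` does not match ValueError; skipped.
3. `except ValueError` matches → output = 99.
4. Remaining except clauses are skipped.
Result: 99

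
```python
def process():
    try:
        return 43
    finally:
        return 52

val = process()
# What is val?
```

Step-by-step execution trace:
1. `process()` enters try: `return 43` sets pending return value 43.
2. Before returning, `finally: return 52` runs and overrides the pending return.
3. process() returns 52 → val = 52.
Result: 52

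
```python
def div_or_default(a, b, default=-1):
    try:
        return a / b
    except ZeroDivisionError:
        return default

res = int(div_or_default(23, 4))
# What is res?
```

Step-by-step execution trace:
1. `div_or_default(23, 4)` enters try: `return 23 / 4` → returns 5.75. No exception raised.
2. `except ZeroDivisionError` is skipped.
3. `int(5.75)` → 5 → res = 5.
Result: 5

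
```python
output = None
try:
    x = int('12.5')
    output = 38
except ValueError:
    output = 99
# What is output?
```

Step-by-step execution trace:
1. `x = int('12.5')` raises ValueError.
2. `output = 38` is not reached.
3. `except ValueError` matches → output = 99.
Result: 99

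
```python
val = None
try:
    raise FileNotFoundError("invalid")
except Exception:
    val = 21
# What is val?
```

Step-by-step execution trace:
1. `raise FileNotFoundError(...)` raises FileNotFoundError.
2. `except Exception` matches (FileNotFoundError is a subclass of Exception) → val = 21.
Result: 21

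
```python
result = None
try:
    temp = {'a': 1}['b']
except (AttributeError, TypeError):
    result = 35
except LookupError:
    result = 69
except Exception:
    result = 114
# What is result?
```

Step-by-step execution trace:
1. `temp = {'a': 1}['b']` raises KeyError.
2. `except (AttributeError, TypeError)` does not match KeyError; skipped.
3. `except LookupError` matches (KeyError is a subclass of LookupError) → result = 69.
4. `except Exception` is not reached.
Result: 69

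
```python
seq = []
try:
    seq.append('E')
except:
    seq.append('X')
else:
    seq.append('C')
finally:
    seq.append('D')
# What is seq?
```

Step-by-step execution trace:
1. try: `seq.append('E')` → seq = ['E']. No exception raised.
2. `except` is skipped.
3. `else` runs: `seq.append('C')` → seq = ['E', 'C'].
4. `finally` always runs: `seq.append('D')` → seq = ['E', 'C', 'D'].
Result: ['E', 'C', 'D']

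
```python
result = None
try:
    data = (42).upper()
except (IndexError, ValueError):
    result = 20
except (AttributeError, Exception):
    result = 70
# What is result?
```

Step-by-step execution trace:
1. `data = (42).upper()` raises AttributeError.
2. `except (IndexError, ValueError)` does not match AttributeError; skipped.
3. `except (AttributeError, Exception)` matches (AttributeError is in the tuple) → result = 70.
Result: 70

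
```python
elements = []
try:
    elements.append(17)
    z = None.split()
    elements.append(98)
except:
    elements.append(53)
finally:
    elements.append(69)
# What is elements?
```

Step-by-step execution trace:
1. try: `elements.append(17)` → elements = [17].
2. `z = None.split()` raises AttributeError; `elements.append(98)` is not reached.
3. bare `except` matches → `elements.append(53)` → elements = [17, 53].
4. finally always runs: `elements.append(69)` → elements = [17, 53, 69].
Result: [17, 53, 69]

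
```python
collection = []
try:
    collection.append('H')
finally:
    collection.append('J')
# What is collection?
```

Step-by-step execution trace:
1. try: `collection.append('H')` → collection = ['H'].
2. The try body completes without raising.
3. finally always runs: `collection.append('J')` → collection = ['H', 'J'].
Result: ['H', 'J']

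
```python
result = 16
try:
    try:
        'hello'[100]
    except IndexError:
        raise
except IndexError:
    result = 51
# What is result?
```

Step-by-step execution trace:
1. Inner try: `'hello'[100]` raises IndexError.
2. Inner `except IndexError` matches; bare `raise` re-raises the same IndexError.
3. Outer `except IndexError` matches → result = 51.
Result: 51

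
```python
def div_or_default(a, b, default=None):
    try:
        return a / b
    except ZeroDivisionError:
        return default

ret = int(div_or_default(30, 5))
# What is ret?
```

Step-by-step execution trace:
1. `div_or_default(30, 5)` enters try: `return 30 / 5` → returns 6.0. No exception raised.
2. `except ZeroDivisionError` is skipped.
3. `int(6.0)` → 6 → ret = 6.
Result: 6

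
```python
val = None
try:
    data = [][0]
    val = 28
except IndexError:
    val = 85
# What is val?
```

Step-by-step execution trace:
1. `data = [][0]` raises IndexError.
2. `val = 28` is not reached.
3. `except IndexError` matches → val = 85.
Result: 85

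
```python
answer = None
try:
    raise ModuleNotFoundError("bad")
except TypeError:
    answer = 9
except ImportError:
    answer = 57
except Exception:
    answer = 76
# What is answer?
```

Step-by-step execution trace:
1. `raise ModuleNotFoundError(...)` raises ModuleNotFoundError.
2. `except TypeError` does not match (ModuleNotFoundError is not a subclass of TypeError); skipped.
3. `except ImportError` matches (ModuleNotFoundError is a subclass of ImportError) → answer = 57.
4. `except Exception` is not reached.
Result: 57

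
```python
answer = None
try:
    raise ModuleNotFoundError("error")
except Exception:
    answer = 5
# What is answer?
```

Step-by-step execution trace:
1. `raise ModuleNotFoundError(...)` raises ModuleNotFoundError.
2. `except Exception` matches (ModuleNotFoundError is a subclass of Exception) → answer = 5.
Result: 5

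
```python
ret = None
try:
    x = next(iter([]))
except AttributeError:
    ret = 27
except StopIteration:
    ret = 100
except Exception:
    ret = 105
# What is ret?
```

Step-by-step execution trace:
1. `x = next(iter([]))` raises StopIteration.
2. `except AttributeError` does not match StopIteration; skipped.
3. `except StopIteration` matches → ret = 100.
4. Remaining except clauses are skipped.
Result: 100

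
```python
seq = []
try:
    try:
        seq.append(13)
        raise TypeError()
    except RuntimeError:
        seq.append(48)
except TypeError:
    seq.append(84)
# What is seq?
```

Step-by-step execution trace:
1. Inner try: `seq.append(13)` → seq = [13].
2. `raise TypeError()` raises TypeError.
3. Inner `except RuntimeError` does not match TypeError; exception propagates to outer try.
4. Outer `except TypeError` matches → `seq.append(84)` → seq = [13, 84].
Result: [13, 84]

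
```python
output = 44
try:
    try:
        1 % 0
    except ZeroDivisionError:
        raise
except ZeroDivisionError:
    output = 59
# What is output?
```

Step-by-step execution trace:
1. Inner try: `1 % 0` raises ZeroDivisionError.
2. Inner `except ZeroDivisionError` matches; bare `raise` re-raises the same ZeroDivisionError.
3. Outer `except ZeroDivisionError` matches → output = 59.
Result: 59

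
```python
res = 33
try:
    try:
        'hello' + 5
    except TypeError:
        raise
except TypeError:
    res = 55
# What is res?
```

Step-by-step execution trace:
1. Inner try: `'hello' + 5` raises TypeError.
2. Inner `except TypeError` matches; bare `raise` re-raises the same TypeError.
3. Outer `except TypeError` matches → res = 55.
Result: 55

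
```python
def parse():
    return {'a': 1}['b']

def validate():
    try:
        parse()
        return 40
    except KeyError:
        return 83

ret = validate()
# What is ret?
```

Step-by-step execution trace:
1. `validate()` calls `parse()`.
2. `parse()` evaluates `{'a': 1}['b']`, which raises KeyError; it propagates to the caller.
3. `return 40` is not reached.
4. `except KeyError` in validate matches → returns 83.
5. ret = 83.
Result: 83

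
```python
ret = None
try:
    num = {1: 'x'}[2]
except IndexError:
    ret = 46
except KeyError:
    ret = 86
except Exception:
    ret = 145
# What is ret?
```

Step-by-step execution trace:
1. `num = {1: 'x'}[2]` raises KeyError.
2. `except IndexError` does not match KeyError; skipped.
3. `except KeyError` matches → ret = 86.
4. Remaining except clauses are skipped.
Result: 86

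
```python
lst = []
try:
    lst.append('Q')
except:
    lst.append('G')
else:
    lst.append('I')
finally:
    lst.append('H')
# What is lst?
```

Step-by-step execution trace:
1. try: `lst.append('Q')` → lst = ['Q']. No exception raised.
2. `except` is skipped.
3. `else` runs: `lst.append('I')` → lst = ['Q', 'I'].
4. `finally` always runs: `lst.append('H')` → lst = ['Q', 'I', 'H'].
Result: ['Q', 'I', 'H']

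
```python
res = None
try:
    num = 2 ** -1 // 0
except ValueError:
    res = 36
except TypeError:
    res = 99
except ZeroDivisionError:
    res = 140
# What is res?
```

Step-by-step execution trace:
1. `num = 2 ** -1 // 0` raises ZeroDivisionError.
2. `except ValueError` does not match ZeroDivisionError; skipped.
3. `except TypeError` does not match ZeroDivisionError; skipped.
4. `except ZeroDivisionError` matches → res = 140.
Result: 140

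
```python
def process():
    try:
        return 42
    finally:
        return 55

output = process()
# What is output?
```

Step-by-step execution trace:
1. `process()` enters try: `return 42` sets pending return value 42.
2. Before returning, `finally: return 55` runs and overrides the pending return.
3. process() returns 55 → output = 55.
Result: 55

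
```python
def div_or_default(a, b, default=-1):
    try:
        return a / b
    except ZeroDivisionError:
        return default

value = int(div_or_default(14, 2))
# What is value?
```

Step-by-step execution trace:
1. `div_or_default(14, 2)` enters try: `return 14 / 2` → returns 7.0. No exception raised.
2. `except ZeroDivisionError` is skipped.
3. `int(7.0)` → 7 → value = 7.
Result: 7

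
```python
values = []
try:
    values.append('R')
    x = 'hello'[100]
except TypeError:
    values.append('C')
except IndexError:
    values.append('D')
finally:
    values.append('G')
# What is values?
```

Step-by-step execution trace:
1. try: `values.append('R')` → values = ['R'].
2. `x = 'hello'[100]` raises IndexError.
3. `except TypeError` does not match IndexError; skipped.
4. `except IndexError` matches → `values.append('D')` → values = ['R', 'D'].
5. finally always runs: `values.append('G')` → values = ['R', 'D', 'G'].
Result: ['R', 'D', 'G']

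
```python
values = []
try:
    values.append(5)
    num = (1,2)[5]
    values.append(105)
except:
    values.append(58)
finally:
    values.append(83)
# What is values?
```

Step-by-step execution trace:
1. try: `values.append(5)` → values = [5].
2. `num = (1,2)[5]` raises IndexError; `values.append(105)` is not reached.
3. bare `except` matches → `values.append(58)` → values = [5, 58].
4. finally always runs: `values.append(83)` → values = [5, 58, 83].
Result: [5, 58, 83]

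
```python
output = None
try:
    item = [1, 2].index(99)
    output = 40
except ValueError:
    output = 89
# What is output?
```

Step-by-step execution trace:
1. `item = [1, 2].index(99)` raises ValueError.
2. `output = 40` is not reached.
3. `except ValueError` matches → output = 89.
Result: 89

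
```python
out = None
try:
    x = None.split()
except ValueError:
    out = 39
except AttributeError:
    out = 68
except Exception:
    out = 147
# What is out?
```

Step-by-step execution trace:
1. `x = None.split()` raises AttributeError.
2. `except ValueError` does not match AttributeError; skipped.
3. `except AttributeError` matches → out = 68.
4. Remaining except clauses are skipped.
Result: 68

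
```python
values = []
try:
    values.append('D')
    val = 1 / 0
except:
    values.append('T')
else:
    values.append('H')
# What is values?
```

Step-by-step execution trace:
1. try: `values.append('D')` → values = ['D'].
2. `val = 1 / 0` raises ZeroDivisionError.
3. bare `except` matches → `values.append('T')` → values = ['D', 'T'].
4. `else` is skipped (an exception was raised).
Result: ['D', 'T']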